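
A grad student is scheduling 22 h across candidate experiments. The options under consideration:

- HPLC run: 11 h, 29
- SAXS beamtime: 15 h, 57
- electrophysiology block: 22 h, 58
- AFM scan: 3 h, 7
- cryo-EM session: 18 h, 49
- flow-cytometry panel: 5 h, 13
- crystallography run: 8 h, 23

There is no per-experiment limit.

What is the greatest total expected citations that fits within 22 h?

71

Ranking by ratio (expected citations/h): SAXS beamtime 3.80, crystallography run 2.88, cryo-EM session 2.72, HPLC run 2.64.
A density-first pass picks SAXS beamtime + flow-cytometry panel — 70 at 20 h.
Dropping flow-cytometry panel frees 5 h; slotting in 2×AFM scan (6 h) lifts the total to 71 at 21 h.
Every other selection either busts 22 h or fails to beat 71.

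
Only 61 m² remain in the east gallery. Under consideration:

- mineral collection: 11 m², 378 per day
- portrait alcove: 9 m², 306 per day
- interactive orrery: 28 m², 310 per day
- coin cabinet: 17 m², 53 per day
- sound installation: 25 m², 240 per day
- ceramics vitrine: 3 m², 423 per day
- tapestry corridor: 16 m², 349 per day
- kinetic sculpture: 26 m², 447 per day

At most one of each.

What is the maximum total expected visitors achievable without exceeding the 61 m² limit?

1597

Density check — ceramics vitrine 141.00, mineral collection 34.36, portrait alcove 34.00, tapestry corridor 21.81 are the best per m².
Filling by ratio: mineral collection + portrait alcove + coin cabinet + ceramics vitrine + tapestry corridor for 1509, with 5 m² left unused.
Dropping portrait alcove and coin cabinet frees 26 m²; slotting in kinetic sculpture (26 m²) lifts the total to 1597 at 56 m².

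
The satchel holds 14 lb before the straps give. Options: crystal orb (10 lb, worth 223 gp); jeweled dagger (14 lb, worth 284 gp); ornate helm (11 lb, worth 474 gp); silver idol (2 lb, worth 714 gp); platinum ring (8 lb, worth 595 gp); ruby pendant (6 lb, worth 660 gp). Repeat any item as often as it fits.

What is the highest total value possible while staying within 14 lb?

4998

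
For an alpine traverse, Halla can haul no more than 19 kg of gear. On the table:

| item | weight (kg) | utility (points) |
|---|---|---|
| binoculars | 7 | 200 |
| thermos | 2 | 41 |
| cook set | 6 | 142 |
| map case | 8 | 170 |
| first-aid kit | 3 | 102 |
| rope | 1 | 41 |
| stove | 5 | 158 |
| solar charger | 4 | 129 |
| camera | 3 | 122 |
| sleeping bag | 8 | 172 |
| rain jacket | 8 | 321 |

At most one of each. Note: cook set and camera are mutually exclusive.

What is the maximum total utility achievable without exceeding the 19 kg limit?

Best packing: first-aid kit + rope + solar charger + camera + rain jacket — 19 kg, 715 total.
Every other selection either busts 19 kg or breaks a pairing rule or fails to beat 715.

715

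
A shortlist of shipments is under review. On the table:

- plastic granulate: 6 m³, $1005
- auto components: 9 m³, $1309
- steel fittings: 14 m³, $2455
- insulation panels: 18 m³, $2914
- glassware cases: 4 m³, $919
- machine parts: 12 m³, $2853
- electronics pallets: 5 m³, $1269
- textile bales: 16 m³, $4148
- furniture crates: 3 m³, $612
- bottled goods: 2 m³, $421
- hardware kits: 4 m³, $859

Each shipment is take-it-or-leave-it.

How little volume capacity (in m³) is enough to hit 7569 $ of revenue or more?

31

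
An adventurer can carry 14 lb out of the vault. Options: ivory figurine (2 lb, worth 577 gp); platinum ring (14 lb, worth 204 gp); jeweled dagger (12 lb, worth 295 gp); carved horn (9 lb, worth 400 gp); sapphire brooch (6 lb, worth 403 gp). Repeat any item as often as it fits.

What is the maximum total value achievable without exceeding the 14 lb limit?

The ratio ordering already packs tightly: 7×ivory figurine, 14 lb, 4039.

4039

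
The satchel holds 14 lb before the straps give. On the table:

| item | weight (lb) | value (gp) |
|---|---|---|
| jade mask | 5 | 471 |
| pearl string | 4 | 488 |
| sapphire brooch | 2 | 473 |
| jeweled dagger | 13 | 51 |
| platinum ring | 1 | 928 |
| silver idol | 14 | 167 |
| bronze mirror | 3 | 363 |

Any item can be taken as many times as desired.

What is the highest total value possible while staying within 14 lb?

12992

14×platinum ring uses 14 of the 14 lb and totals 12992.
Every other selection either busts 14 lb or fails to beat 12992.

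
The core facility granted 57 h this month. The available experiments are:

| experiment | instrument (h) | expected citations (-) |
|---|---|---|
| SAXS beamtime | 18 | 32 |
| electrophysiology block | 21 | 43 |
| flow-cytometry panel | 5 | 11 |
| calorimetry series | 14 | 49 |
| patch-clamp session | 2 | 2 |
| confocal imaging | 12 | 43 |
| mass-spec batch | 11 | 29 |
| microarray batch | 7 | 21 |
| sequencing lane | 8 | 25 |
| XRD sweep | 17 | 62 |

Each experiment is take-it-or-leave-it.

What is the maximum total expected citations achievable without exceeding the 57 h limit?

190

The ratio ordering already packs tightly: flow-cytometry panel + calorimetry series + confocal imaging + sequencing lane + XRD sweep, 56 h, 190.
Every other selection either busts 57 h or fails to beat 190.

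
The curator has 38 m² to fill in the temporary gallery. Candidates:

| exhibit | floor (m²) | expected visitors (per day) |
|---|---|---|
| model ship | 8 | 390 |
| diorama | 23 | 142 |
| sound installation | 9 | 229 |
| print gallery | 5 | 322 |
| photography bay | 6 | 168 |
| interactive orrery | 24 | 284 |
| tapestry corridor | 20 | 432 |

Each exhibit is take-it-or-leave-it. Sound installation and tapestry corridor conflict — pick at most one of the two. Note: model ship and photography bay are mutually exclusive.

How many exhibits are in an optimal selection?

3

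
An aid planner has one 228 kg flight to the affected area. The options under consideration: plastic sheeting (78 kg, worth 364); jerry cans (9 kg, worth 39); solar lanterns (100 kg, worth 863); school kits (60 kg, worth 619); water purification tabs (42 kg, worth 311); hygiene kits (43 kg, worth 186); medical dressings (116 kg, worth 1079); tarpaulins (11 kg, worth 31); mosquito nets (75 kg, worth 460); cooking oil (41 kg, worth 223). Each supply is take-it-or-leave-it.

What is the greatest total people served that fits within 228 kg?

By people served per kg: school kits 10.32, medical dressings 9.30, solar lanterns 8.63, water purification tabs 7.40 lead.
Jerry cans + school kits + water purification tabs + medical dressings uses 227 of the 228 kg and totals 2048.
Runner-up school kits + water purification tabs + medical dressings tops out at 2009.

2048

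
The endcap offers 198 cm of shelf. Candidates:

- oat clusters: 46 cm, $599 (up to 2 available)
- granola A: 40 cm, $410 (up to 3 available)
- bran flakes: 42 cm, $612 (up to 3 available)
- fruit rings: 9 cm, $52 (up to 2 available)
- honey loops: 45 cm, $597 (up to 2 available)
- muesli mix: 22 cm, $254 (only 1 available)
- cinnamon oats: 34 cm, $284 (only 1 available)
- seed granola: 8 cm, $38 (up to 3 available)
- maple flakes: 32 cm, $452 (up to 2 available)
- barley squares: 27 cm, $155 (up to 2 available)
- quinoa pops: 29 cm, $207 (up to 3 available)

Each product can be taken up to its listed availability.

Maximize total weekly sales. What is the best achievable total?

2778

3×bran flakes + seed granola + 2×maple flakes uses 198 of the 198 cm and totals 2778.
Nothing else within 198 cm beats 2778.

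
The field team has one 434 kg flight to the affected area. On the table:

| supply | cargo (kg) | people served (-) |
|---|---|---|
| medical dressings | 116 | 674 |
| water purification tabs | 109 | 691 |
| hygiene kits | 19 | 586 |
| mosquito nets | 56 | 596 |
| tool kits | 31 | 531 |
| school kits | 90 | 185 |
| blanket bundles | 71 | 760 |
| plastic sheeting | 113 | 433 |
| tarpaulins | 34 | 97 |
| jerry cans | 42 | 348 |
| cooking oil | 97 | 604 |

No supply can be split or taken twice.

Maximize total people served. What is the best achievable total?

Water purification tabs + hygiene kits + mosquito nets + tool kits + blanket bundles + jerry cans + cooking oil uses 425 of the 434 kg and totals 4116.

4116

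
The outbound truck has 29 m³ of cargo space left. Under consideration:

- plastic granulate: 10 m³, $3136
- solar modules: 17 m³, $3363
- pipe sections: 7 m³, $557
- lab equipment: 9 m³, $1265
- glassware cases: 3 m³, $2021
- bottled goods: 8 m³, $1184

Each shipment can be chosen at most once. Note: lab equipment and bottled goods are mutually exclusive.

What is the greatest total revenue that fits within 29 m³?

By revenue per m³: glassware cases 673.67, plastic granulate 313.60, solar modules 197.82 lead.
The ratio heuristic lands on plastic granulate + pipe sections + glassware cases + bottled goods (6898) but leaves 1 m³ idle.
Dropping bottled goods frees 8 m³; slotting in lab equipment (9 m³) lifts the total to 6979 at 29 m³.
Next best is plastic granulate + pipe sections + glassware cases + bottled goods at 6898 (28 m³) — short by 81.

6979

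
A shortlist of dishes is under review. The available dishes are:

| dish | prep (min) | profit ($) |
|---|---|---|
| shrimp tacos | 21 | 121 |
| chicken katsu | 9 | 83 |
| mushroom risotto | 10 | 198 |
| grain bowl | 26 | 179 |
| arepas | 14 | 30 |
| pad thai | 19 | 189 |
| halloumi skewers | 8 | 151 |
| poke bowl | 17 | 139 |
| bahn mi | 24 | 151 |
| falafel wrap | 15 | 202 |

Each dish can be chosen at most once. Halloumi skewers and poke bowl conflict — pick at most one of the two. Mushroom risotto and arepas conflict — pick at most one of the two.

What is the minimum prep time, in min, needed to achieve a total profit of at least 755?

Minimise min subject to total profit ≥ 755.
Taking chicken katsu + mushroom risotto + pad thai + halloumi skewers + falafel wrap gives 823 (≥ 755) for 61 min.
Any bundle with less than 61 min falls short of 755.

61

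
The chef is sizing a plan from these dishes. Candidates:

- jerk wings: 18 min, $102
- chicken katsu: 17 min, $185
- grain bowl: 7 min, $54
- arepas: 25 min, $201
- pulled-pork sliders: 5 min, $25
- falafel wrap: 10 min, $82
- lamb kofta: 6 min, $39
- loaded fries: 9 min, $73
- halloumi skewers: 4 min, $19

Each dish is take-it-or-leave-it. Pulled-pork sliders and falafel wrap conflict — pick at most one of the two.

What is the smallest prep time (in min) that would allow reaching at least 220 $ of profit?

23

Look for the lowest-prep combination reaching 220.
chicken katsu + lamb kofta: 224 profit at 23 min.
Any bundle with less than 23 min falls short of 220.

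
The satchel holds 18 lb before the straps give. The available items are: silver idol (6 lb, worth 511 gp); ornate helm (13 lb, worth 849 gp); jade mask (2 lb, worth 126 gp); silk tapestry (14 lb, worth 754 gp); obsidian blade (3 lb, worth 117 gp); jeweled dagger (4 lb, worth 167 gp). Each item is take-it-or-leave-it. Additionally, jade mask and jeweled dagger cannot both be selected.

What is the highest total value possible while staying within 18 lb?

1092

Ranking by ratio (value/lb): silver idol 85.17, ornate helm 65.31, jade mask 63.00, silk tapestry 53.86.
Ornate helm + jade mask + obsidian blade uses 18 of the 18 lb and totals 1092.
The closest alternative, ornate helm + jeweled dagger, reaches only 1016.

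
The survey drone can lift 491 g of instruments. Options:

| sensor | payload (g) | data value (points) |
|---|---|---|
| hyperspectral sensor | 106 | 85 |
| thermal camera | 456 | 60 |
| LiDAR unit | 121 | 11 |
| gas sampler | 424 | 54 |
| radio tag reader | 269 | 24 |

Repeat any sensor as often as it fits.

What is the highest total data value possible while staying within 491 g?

Taking 4×hyperspectral sensor: 424 g used, 340 in data value.
Nothing else within 491 g beats 340.

340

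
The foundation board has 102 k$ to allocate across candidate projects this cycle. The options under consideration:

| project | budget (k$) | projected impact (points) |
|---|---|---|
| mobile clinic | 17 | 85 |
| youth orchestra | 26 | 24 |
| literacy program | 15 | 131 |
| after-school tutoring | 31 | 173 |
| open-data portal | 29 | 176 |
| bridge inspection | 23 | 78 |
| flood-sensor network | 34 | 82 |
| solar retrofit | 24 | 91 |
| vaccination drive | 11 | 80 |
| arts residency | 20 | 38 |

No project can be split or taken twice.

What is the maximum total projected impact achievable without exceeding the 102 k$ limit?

A density-first pass picks literacy program + after-school tutoring + open-data portal + vaccination drive — 560 at 86 k$.
Dropping vaccination drive frees 11 k$; slotting in solar retrofit (24 k$) lifts the total to 571 at 99 k$.
Next best is mobile clinic + literacy program + after-school tutoring + open-data portal at 565 (92 k$) — short by 6.

571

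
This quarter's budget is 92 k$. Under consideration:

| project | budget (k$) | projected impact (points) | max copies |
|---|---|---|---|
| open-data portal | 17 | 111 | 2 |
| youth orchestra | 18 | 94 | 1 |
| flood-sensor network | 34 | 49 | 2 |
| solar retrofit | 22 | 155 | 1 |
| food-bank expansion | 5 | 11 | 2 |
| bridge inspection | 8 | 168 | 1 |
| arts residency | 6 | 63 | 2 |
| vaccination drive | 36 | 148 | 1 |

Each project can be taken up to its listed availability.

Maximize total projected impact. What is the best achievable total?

702

A density-first pass picks 2×open-data portal + solar retrofit + 2×food-bank expansion + bridge inspection + 2×arts residency — 693 at 86 k$.
Dropping 2×food-bank expansion and arts residency frees 16 k$; slotting in youth orchestra (18 k$) lifts the total to 702 at 88 k$.
Every other selection either busts 92 k$ or exceeds an availability limit or fails to beat 702.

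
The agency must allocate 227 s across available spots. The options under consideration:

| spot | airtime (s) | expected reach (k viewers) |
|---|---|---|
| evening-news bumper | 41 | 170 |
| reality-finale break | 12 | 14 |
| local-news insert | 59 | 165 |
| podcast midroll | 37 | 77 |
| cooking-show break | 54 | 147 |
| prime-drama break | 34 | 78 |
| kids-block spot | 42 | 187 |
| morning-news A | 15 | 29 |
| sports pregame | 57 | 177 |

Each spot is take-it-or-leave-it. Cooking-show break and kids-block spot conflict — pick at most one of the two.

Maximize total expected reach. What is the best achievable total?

Ranking by ratio (expected reach/s): kids-block spot 4.45, evening-news bumper 4.15, sports pregame 3.11, local-news insert 2.80.
Taking evening-news bumper + reality-finale break + local-news insert + kids-block spot + morning-news A + sports pregame: 226 s used, 742 in expected reach.
No other feasible combination exceeds 742.

742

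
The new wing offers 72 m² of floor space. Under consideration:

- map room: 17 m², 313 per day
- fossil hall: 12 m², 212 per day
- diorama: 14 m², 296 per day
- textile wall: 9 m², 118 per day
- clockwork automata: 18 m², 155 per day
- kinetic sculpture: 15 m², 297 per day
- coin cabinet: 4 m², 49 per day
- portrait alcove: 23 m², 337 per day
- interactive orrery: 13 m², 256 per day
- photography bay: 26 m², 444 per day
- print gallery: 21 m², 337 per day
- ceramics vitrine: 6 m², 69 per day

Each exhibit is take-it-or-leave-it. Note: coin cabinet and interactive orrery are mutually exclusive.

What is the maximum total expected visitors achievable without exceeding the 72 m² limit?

Map room + fossil hall + diorama + kinetic sculpture + interactive orrery uses 71 of the 72 m² and totals 1374.
An exhaustive check of the 4096 subsets confirms 1374.

1374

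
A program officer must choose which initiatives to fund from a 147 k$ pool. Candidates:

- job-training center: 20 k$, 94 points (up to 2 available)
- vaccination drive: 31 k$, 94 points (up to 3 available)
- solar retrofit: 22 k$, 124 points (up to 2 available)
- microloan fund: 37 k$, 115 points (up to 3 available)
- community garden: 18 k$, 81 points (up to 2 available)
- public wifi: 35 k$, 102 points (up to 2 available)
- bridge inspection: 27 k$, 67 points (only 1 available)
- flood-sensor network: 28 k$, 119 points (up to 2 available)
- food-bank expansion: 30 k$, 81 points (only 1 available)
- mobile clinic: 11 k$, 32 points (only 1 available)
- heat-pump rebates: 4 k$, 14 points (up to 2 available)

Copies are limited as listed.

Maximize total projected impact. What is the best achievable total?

689

Filling by ratio: 2×job-training center + 2×solar retrofit + 2×community garden + mobile clinic + 2×heat-pump rebates for 658, with 8 k$ left unused.
The 49 k$ tied up in job-training center and community garden and mobile clinic is better spent on 2×flood-sensor network — total rises to 689 (146 k$).
No other feasible combination exceeds 689.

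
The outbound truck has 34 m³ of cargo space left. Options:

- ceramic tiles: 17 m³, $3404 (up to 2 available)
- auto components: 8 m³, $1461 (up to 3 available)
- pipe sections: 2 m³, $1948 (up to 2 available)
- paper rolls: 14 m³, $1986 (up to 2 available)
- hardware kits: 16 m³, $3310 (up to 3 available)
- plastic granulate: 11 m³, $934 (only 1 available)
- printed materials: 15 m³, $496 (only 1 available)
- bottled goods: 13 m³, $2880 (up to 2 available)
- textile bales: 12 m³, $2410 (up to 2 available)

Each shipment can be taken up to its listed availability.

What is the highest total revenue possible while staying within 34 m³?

10180

Density check — pipe sections 974.00, bottled goods 221.54, hardware kits 206.88 are the best per m³.
Filling by ratio: 2×pipe sections + 2×bottled goods for 9656, with 4 m³ left unused.
Dropping bottled goods frees 13 m³; slotting in ceramic tiles (17 m³) lifts the total to 10180 at 34 m³.
No other feasible combination exceeds 10180.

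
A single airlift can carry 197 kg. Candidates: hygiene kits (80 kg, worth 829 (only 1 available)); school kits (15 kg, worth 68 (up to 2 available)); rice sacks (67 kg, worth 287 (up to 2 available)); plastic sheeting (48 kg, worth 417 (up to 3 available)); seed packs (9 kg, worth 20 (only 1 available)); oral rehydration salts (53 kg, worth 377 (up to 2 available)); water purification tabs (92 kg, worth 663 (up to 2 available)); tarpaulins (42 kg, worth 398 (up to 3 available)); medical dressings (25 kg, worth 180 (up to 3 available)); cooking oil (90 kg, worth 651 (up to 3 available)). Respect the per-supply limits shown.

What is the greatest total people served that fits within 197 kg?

A density-first pass picks hygiene kits + 2×tarpaulins + medical dressings — 1805 at 189 kg.
The 42 kg tied up in tarpaulins is better spent on plastic sheeting — total rises to 1824 (195 kg).

1824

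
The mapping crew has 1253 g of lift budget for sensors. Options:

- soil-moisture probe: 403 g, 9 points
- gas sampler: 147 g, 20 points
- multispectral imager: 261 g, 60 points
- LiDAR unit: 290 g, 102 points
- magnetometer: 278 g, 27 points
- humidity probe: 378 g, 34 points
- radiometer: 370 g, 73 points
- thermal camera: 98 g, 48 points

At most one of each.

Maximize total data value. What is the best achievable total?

The ratio ordering already packs tightly: gas sampler + multispectral imager + LiDAR unit + radiometer + thermal camera, 1166 g, 303.
Next best is multispectral imager + LiDAR unit + radiometer + thermal camera at 283 (1019 g) — short by 20.

303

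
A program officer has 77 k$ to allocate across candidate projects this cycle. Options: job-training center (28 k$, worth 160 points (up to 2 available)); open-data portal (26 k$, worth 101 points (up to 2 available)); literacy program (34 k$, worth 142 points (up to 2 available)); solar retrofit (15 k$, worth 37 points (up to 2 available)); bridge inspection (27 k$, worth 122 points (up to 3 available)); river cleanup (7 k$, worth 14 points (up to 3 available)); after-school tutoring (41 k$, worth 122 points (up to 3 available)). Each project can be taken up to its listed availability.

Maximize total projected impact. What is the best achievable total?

362

Taking the top-ratio projects first gives 2×job-training center + solar retrofit for 357 (71 k$).
Dropping solar retrofit frees 15 k$; slotting in 3×river cleanup (21 k$) lifts the total to 362 at 77 k$.
That's the maximum — no swap from here does better than 362.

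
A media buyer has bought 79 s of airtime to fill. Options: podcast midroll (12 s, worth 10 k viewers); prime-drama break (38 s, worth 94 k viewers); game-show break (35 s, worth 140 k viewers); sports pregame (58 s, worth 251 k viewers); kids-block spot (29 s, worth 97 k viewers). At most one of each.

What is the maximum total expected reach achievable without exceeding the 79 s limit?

261

By expected reach per s: sports pregame 4.33, game-show break 4.00, kids-block spot 3.34 lead.
Best packing: podcast midroll + sports pregame — 70 s, 261 total.
Runner-up sports pregame tops out at 251.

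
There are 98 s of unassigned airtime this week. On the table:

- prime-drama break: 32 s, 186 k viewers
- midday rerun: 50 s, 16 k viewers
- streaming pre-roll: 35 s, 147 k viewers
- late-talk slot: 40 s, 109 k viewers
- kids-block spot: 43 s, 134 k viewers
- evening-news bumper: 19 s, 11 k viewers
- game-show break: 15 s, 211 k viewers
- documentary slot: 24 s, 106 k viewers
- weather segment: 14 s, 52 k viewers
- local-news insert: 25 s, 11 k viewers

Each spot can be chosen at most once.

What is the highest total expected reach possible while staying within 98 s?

596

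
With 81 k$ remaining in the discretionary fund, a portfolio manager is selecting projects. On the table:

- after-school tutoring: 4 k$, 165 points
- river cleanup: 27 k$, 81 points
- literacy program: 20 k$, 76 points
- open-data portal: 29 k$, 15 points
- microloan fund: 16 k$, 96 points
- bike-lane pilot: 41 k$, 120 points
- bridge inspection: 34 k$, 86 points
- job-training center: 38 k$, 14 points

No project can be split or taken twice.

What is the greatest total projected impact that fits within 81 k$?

457

A density-first pass picks after-school tutoring + river cleanup + literacy program + microloan fund — 418 at 67 k$.
The 27 k$ tied up in river cleanup is better spent on bike-lane pilot — total rises to 457 (81 k$).
Nothing else within 81 k$ beats 457.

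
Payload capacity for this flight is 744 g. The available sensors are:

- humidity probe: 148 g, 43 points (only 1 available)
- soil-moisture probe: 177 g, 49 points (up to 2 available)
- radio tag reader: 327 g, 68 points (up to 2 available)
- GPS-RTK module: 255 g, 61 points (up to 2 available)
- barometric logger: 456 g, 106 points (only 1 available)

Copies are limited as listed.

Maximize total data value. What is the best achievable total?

172

The ratio heuristic lands on humidity probe + 2×soil-moisture probe (141) but leaves 242 g idle.
Replace 2×soil-moisture probe with radio tag reader + GPS-RTK module: the trade gains 31 net, giving 172 at 730 g.
No other feasible combination exceeds 172.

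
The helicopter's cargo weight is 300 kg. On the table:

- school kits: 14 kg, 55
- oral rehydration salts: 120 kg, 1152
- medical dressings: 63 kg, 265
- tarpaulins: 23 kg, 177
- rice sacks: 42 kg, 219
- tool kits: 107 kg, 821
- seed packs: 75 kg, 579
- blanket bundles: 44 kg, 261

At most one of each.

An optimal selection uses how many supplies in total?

4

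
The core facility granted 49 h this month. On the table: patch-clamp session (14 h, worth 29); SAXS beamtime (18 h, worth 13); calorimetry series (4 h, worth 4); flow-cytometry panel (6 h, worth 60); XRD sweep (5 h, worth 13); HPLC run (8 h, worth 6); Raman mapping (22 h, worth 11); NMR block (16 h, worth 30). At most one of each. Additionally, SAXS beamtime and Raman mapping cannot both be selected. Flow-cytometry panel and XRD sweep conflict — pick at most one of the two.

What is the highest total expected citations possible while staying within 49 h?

129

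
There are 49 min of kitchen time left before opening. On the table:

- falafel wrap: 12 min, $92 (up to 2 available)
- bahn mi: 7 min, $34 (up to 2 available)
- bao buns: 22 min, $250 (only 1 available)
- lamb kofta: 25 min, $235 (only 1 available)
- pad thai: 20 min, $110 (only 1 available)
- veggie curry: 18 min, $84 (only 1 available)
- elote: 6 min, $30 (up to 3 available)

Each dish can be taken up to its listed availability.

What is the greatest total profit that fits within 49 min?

Taking bao buns + lamb kofta: 47 min used, 485 in profit.
The spare 2 min is too small for any remaining dish, and no exchange beats 485.

485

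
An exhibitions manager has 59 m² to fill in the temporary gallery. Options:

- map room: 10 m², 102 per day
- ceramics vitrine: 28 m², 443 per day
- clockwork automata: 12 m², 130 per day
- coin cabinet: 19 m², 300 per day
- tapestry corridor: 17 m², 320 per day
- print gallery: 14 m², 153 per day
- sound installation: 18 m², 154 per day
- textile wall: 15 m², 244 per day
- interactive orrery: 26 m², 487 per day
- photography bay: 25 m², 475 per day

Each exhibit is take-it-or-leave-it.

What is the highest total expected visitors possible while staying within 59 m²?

A density-first pass picks tapestry corridor + textile wall + photography bay — 1039 at 57 m².
The 25 m² tied up in photography bay is better spent on interactive orrery — total rises to 1051 (58 m²).
Next best is tapestry corridor + textile wall + photography bay at 1039 (57 m²) — short by 12.

1051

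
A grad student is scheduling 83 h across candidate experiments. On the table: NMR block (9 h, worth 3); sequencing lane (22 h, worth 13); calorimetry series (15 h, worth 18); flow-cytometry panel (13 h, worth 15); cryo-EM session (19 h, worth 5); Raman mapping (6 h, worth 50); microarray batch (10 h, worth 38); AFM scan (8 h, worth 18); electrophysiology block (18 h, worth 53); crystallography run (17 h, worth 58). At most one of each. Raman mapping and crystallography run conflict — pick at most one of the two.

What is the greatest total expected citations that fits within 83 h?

Taking calorimetry series + flow-cytometry panel + microarray batch + AFM scan + electrophysiology block + crystallography run: 81 h used, 200 in expected citations.
The spare 2 h is too small for any remaining experiment, and no feasible exchange beats 200.

200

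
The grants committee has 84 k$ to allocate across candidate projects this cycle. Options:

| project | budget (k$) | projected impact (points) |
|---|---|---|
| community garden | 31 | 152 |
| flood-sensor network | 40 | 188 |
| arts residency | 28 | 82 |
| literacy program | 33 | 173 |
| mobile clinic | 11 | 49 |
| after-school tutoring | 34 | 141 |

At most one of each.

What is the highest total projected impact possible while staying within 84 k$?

410

Ranking by ratio (projected impact/k$): literacy program 5.24, community garden 4.90, flood-sensor network 4.70, mobile clinic 4.45.
A density-first pass picks community garden + literacy program + mobile clinic — 374 at 75 k$.
Dropping community garden frees 31 k$; slotting in flood-sensor network (40 k$) lifts the total to 410 at 84 k$.
An exhaustive check of the 64 subsets confirms 410.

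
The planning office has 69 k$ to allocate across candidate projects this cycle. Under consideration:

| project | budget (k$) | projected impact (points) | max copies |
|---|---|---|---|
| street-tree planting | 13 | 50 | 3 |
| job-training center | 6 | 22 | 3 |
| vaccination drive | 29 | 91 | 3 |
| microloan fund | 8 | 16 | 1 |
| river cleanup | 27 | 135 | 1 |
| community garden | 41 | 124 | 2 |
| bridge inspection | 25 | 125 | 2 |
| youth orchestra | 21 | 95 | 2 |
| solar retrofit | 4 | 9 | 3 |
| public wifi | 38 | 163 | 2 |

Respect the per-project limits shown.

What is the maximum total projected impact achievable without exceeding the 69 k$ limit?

325

Ranking by ratio (projected impact/k$): river cleanup 5.00, bridge inspection 5.00, youth orchestra 4.52, public wifi 4.29.
Greedy by ratio would take street-tree planting + river cleanup + bridge inspection + solar retrofit: 69 k$ used, total 319.
Dropping street-tree planting and bridge inspection and solar retrofit frees 42 k$; slotting in 2×youth orchestra (42 k$) lifts the total to 325 at 69 k$.
No other feasible combination exceeds 325.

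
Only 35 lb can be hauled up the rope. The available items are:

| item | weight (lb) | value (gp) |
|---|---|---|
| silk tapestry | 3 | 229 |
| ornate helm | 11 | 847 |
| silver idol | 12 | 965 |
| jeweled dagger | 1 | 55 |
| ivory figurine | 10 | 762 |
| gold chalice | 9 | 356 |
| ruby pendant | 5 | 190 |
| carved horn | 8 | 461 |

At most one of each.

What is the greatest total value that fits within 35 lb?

2629

Taking the top-ratio items first gives silk tapestry + ornate helm + silver idol + jeweled dagger + carved horn for 2557 (35 lb).
Dropping silk tapestry and carved horn frees 11 lb; slotting in ivory figurine (10 lb) lifts the total to 2629 at 34 lb.
Next best is ornate helm + silver idol + ivory figurine at 2574 (33 lb) — short by 55.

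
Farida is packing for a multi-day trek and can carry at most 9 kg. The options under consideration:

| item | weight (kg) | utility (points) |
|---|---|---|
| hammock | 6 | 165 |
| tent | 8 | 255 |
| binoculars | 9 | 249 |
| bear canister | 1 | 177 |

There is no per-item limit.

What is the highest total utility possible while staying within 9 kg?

1593

Ranking by ratio (utility/kg): bear canister 177.00, tent 31.88, binoculars 27.67.
Taking 9×bear canister: 9 kg used, 1593 in utility.
No other feasible combination exceeds 1593.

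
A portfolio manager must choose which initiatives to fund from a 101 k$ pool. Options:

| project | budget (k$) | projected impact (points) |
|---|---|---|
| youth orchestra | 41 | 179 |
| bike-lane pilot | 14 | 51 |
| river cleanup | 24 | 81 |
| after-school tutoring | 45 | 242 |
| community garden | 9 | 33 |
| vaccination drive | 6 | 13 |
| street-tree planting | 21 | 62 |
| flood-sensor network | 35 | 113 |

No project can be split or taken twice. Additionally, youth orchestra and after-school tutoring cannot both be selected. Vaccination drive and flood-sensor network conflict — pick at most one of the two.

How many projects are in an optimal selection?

5

Best achievable projected impact is 420.
One optimal bundle: bike-lane pilot + river cleanup + after-school tutoring + community garden + vaccination drive (98 k$).
Any selection reaching 420 contains exactly 5 projects.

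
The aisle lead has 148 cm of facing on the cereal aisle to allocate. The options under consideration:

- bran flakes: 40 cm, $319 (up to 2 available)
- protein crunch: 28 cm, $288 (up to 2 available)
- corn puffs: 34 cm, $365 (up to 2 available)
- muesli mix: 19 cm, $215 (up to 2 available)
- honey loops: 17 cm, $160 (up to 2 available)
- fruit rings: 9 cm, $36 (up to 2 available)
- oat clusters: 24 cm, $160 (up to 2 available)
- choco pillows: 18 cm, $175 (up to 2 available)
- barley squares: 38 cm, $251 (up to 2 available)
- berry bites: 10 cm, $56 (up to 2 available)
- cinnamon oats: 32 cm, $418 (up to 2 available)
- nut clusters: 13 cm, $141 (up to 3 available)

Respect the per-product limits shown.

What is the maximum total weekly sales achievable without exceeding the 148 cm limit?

1732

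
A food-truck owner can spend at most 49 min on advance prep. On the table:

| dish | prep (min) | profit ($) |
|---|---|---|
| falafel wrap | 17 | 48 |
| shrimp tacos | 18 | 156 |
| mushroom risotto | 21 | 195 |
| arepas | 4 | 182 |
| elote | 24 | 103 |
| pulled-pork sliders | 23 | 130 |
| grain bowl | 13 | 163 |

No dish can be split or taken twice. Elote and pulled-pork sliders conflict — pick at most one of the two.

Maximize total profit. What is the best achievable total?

Mushroom risotto + arepas + grain bowl uses 38 of the 49 min and totals 540.
Runner-up shrimp tacos + mushroom risotto + arepas tops out at 533.

540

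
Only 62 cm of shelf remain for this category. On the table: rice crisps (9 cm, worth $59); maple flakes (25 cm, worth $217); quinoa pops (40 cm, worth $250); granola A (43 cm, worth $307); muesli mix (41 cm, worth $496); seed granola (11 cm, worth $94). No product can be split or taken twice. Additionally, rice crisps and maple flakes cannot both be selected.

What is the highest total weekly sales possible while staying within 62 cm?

649

Rice crisps + muesli mix + seed granola uses 61 of the 62 cm and totals 649.
That's the maximum — no feasible swap from here does better than 649.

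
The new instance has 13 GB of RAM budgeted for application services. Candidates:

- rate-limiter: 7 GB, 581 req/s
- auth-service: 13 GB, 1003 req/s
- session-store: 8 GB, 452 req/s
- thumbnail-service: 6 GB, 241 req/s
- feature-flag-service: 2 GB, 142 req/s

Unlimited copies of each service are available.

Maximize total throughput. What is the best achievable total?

Ranking by ratio (throughput/GB): rate-limiter 83.00, auth-service 77.15, feature-flag-service 71.00, session-store 56.50.
Rate-limiter + 3×feature-flag-service uses 13 of the 13 GB and totals 1007.

1007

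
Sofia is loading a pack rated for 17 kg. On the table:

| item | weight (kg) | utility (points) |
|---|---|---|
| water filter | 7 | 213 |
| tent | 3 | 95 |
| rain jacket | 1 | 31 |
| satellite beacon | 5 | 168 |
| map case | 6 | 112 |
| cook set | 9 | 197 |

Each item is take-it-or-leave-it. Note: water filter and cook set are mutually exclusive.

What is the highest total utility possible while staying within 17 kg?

Ranking by ratio (utility/kg): satellite beacon 33.60, tent 31.67, rain jacket 31.00.
Water filter + tent + rain jacket + satellite beacon uses 16 of the 17 kg and totals 507.
No other feasible combination exceeds 507.

507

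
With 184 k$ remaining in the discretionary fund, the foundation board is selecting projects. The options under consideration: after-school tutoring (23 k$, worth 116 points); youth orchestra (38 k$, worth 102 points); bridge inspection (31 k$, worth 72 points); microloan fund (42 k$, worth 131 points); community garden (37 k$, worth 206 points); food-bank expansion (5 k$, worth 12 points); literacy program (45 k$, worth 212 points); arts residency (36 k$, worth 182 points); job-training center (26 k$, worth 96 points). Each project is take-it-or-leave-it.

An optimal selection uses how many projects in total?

The maximum projected impact within 184 k$ is 847.
For example after-school tutoring + microloan fund + community garden + literacy program + arts residency achieves it, using 183 k$.
Every optimal selection uses 5 projects.

5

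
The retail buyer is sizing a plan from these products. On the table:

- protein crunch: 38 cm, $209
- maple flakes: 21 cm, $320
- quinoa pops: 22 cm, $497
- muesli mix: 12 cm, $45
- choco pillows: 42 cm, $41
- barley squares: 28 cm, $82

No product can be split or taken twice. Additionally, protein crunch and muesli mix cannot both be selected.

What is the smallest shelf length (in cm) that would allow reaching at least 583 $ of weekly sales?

43

Minimise cm subject to total weekly sales ≥ 583.
maple flakes + quinoa pops reaches 817 using 43 cm.
No combination under 43 cm hits 583.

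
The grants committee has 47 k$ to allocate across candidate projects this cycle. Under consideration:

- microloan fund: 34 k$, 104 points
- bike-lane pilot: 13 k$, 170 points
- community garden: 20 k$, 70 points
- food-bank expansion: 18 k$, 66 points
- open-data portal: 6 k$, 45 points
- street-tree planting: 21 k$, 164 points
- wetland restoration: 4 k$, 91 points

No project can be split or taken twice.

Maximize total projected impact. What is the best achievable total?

The ratio ordering already packs tightly: bike-lane pilot + open-data portal + street-tree planting + wetland restoration, 44 k$, 470.
That's the maximum — no swap from here does better than 470.

470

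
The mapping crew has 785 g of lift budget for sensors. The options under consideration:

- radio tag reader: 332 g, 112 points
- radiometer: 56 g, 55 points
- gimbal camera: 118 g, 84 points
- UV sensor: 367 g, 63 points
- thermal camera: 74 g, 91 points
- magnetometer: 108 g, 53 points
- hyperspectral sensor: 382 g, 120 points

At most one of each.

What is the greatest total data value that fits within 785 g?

By data value per g: thermal camera 1.23, radiometer 0.98, gimbal camera 0.71, magnetometer 0.49 lead.
A density-first pass picks radio tag reader + radiometer + gimbal camera + thermal camera + magnetometer — 395 at 688 g.
Replace radio tag reader with hyperspectral sensor: the trade gains 8 net, giving 403 at 738 g.
Runner-up radio tag reader + radiometer + gimbal camera + thermal camera + magnetometer tops out at 395.

403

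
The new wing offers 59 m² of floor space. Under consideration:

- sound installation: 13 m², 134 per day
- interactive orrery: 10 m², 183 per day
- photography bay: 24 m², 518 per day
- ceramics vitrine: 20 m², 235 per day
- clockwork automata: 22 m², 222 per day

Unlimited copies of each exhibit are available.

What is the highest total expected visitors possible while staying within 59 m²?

Interactive orrery + 2×photography bay uses 58 of the 59 m² and totals 1219.
Every other selection either busts 59 m² or fails to beat 1219.

1219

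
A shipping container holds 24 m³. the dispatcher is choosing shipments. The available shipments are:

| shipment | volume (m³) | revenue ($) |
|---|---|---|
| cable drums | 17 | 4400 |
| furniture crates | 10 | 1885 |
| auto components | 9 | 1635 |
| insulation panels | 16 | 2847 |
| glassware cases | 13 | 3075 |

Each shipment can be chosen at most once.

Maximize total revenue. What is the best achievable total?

A density-first pass picks cable drums — 4400 at 17 m³.
Dropping cable drums frees 17 m³; slotting in furniture crates + glassware cases (23 m³) lifts the total to 4960 at 23 m³.

4960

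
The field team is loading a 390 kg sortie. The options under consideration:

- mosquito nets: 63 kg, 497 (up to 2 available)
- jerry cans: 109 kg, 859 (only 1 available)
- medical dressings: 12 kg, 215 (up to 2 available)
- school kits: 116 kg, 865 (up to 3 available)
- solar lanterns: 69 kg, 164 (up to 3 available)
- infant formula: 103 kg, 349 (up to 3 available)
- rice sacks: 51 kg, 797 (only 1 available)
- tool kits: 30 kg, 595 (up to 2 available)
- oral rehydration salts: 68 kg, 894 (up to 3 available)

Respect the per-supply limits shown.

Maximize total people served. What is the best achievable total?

By people served per kg: tool kits 19.83, medical dressings 17.92, rice sacks 15.63, oral rehydration salts 13.15 lead.
Taking the top-ratio supplies first gives 2×medical dressings + rice sacks + 2×tool kits + 3×oral rehydration salts for 5099 (339 kg).
The 12 kg tied up in medical dressings is better spent on mosquito nets — total rises to 5381 (390 kg).

5381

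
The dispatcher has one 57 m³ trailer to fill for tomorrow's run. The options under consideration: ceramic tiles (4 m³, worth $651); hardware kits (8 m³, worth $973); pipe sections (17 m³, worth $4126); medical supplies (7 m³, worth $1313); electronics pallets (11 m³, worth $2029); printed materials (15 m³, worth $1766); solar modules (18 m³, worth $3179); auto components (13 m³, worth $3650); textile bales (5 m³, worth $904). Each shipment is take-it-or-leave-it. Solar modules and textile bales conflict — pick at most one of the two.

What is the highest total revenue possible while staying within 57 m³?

12673

Taking ceramic tiles + pipe sections + medical supplies + electronics pallets + auto components + textile bales: 57 m³ used, 12673 in revenue.
The closest alternative, pipe sections + medical supplies + solar modules + auto components, reaches only 12268.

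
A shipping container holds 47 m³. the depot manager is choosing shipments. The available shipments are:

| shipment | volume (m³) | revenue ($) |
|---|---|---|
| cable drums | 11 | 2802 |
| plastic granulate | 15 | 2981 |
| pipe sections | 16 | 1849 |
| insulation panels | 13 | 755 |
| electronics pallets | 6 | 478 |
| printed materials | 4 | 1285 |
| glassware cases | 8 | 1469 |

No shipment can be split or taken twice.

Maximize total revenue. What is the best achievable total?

Cable drums + plastic granulate + electronics pallets + printed materials + glassware cases uses 44 of the 47 m³ and totals 9015.
Next best is cable drums + plastic granulate + pipe sections + printed materials at 8917 (46 m³) — short by 98.

9015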